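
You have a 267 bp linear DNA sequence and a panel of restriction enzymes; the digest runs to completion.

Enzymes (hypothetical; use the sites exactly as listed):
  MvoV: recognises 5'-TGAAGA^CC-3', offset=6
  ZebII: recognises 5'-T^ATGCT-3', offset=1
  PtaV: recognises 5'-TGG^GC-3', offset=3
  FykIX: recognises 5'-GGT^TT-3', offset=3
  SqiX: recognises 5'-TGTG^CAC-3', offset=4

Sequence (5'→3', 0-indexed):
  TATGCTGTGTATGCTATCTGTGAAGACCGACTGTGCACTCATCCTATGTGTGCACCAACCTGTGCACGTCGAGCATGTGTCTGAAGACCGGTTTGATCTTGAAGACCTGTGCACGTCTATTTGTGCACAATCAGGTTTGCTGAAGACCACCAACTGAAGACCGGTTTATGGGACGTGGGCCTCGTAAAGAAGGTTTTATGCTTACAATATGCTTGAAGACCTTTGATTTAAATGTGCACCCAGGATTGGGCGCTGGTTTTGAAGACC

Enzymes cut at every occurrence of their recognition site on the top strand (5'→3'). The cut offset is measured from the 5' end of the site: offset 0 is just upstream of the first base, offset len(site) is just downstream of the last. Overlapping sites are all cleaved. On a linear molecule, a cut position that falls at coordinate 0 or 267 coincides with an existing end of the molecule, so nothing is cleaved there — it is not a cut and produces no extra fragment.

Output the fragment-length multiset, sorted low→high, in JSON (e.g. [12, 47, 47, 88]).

Site scan:
  MvoV (TGAAGACC, off=6): starts [20, 81, 99, 140, 154, 213, 259] → cuts [26, 87, 105, 146, 160, 219, 265]
  ZebII (TATGCT, off=1): starts [0, 9, 196, 207] → cuts [1, 10, 197, 208]
  PtaV (TGGGC, off=3): starts [175, 246] → cuts [178, 249]
  FykIX (GGTTT, off=3): starts [89, 133, 162, 191, 254] → cuts [92, 136, 165, 194, 257]
  SqiX (TGTGCAC, off=4): starts [31, 48, 60, 107, 121, 232] → cuts [35, 52, 64, 111, 125, 236]

Pooled cuts: [1, 10, 26, 35, 52, 64, 87, 92, 105, 111, 125, 136, 146, 160, 165, 178, 194, 197, 208, 219, 236, 249, 257, 265]

Fragment lengths:
  [0,1): 1 bp
  [1,10): 9 bp
  [10,26): 16 bp
  [26,35): 9 bp
  [35,52): 17 bp
  [52,64): 12 bp
  [64,87): 23 bp
  [87,92): 5 bp
  [92,105): 13 bp
  [105,111): 6 bp
  [111,125): 14 bp
  [125,136): 11 bp
  [136,146): 10 bp
  [146,160): 14 bp
  [160,165): 5 bp
  [165,178): 13 bp
  [178,194): 16 bp
  [194,197): 3 bp
  [197,208): 11 bp
  [208,219): 11 bp
  [219,236): 17 bp
  [236,249): 13 bp
  [249,257): 8 bp
  [257,265): 8 bp
  [265,267): 2 bp

[1,2,3,5,5,6,8,8,9,9,10,11,11,11,12,13,13,13,14,14,16,16,17,17,23]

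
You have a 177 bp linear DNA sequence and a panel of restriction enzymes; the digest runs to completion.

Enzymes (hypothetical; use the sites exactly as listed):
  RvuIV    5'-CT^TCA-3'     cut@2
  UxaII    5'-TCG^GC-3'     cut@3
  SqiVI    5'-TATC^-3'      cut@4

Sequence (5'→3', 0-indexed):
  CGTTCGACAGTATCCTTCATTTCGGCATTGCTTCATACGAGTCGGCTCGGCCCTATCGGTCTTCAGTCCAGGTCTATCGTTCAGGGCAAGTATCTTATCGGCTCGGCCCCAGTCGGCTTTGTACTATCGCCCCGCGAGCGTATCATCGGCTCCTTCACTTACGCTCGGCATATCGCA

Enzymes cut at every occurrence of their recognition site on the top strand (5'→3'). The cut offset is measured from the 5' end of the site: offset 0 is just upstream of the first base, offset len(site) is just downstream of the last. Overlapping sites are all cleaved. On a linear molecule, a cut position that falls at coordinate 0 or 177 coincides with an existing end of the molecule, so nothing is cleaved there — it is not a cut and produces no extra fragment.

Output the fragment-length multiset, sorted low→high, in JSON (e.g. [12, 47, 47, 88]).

[1,2,3,4,5,5,5,5,6,7,8,8,8,10,12,13,13,14,16,16,16]

Site scan:
  RvuIV (CTTCA, off=2): starts [14, 30, 60, 152] → cuts [16, 32, 62, 154]
  UxaII (TCGGC, off=3): starts [21, 41, 46, 97, 102, 112, 145, 164] → cuts [24, 44, 49, 100, 105, 115, 148, 167]
  SqiVI (TATC, off=4): starts [10, 53, 74, 90, 95, 124, 140, 170] → cuts [14, 57, 78, 94, 99, 128, 144, 174]

Pooled cuts: [14, 16, 24, 32, 44, 49, 57, 62, 78, 94, 99, 100, 105, 115, 128, 144, 148, 154, 167, 174]

Fragment lengths:
  [0,14): 14 bp
  [14,16): 2 bp
  [16,24): 8 bp
  [24,32): 8 bp
  [32,44): 12 bp
  [44,49): 5 bp
  [49,57): 8 bp
  [57,62): 5 bp
  [62,78): 16 bp
  [78,94): 16 bp
  [94,99): 5 bp
  [99,100): 1 bp
  [100,105): 5 bp
  [105,115): 10 bp
  [115,128): 13 bp
  [128,144): 16 bp
  [144,148): 4 bp
  [148,154): 6 bp
  [154,167): 13 bp
  [167,174): 7 bp
  [174,177): 3 bp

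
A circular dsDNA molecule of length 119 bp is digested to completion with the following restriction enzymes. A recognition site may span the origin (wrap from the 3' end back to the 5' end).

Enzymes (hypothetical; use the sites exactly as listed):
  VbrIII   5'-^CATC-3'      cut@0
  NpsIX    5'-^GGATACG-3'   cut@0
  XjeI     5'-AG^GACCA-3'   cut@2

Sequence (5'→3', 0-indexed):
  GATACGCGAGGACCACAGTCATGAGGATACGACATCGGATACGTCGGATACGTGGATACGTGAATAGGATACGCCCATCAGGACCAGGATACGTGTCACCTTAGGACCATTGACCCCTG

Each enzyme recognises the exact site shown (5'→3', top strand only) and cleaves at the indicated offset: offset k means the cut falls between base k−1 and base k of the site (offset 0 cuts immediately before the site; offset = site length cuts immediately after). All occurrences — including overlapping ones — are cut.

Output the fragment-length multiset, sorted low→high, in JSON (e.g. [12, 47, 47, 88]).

[4,5,6,8,8,9,9,11,13,14,14,18]

Scan for sites:
  VbrIII (CATC, off=0): starts [32, 75] → cuts [32, 75]
  NpsIX (GGATACG, off=0): starts [24, 36, 45, 53, 66, 86, 118] → cuts [24, 36, 45, 53, 66, 86, 118]
  XjeI (AGGACCA, off=2): starts [8, 79, 102] → cuts [10, 81, 104]

All cut coordinates (distinct, sorted): [10, 24, 32, 36, 45, 53, 66, 75, 81, 86, 104, 118]

Fragment lengths:
  10→24: 14 bp
  24→32: 8 bp
  32→36: 4 bp
  36→45: 9 bp
  45→53: 8 bp
  53→66: 13 bp
  66→75: 9 bp
  75→81: 6 bp
  81→86: 5 bp
  86→104: 18 bp
  104→118: 14 bp
  118→10 (wrap): 119-118+10 = 11 bp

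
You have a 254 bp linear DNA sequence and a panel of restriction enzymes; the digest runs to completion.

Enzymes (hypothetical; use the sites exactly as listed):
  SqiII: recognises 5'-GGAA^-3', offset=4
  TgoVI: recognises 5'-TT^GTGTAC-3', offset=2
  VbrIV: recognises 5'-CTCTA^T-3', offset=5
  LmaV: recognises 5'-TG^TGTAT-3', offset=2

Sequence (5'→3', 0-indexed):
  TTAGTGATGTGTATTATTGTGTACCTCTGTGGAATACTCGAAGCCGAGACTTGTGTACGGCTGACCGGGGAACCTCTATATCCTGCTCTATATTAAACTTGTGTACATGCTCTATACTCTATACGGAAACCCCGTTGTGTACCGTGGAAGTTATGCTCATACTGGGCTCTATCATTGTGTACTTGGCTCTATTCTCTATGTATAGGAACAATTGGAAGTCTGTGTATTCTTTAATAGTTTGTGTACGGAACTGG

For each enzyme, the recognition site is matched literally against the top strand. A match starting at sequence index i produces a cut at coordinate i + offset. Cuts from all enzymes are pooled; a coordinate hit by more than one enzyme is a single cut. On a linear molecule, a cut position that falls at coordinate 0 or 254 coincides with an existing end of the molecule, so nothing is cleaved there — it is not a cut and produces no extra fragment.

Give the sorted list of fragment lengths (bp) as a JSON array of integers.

[4,5,5,6,7,7,7,8,9,9,9,10,10,10,12,13,14,15,16,18,18,20,22]

Site scan:
  SqiII GGAA/4: at [30, 68, 124, 145, 204, 213, 246] ⇒ [34, 72, 128, 149, 208, 217, 250]
  TgoVI TTGTGTAC/2: at [16, 50, 98, 134, 174, 238] ⇒ [18, 52, 100, 136, 176, 240]
  VbrIV CTCTAT/5: at [73, 85, 109, 116, 166, 186, 193] ⇒ [78, 90, 114, 121, 171, 191, 198]
  LmaV TGTGTAT/2: at [7, 220] ⇒ [9, 222]

Pooled cuts: [9, 18, 34, 52, 72, 78, 90, 100, 114, 121, 128, 136, 149, 171, 176, 191, 198, 208, 217, 222, 240, 250]

Fragments:
  [0,9): 9 bp
  [9,18): 9 bp
  [18,34): 16 bp
  [34,52): 18 bp
  [52,72): 20 bp
  [72,78): 6 bp
  [78,90): 12 bp
  [90,100): 10 bp
  [100,114): 14 bp
  [114,121): 7 bp
  [121,128): 7 bp
  [128,136): 8 bp
  [136,149): 13 bp
  [149,171): 22 bp
  [171,176): 5 bp
  [176,191): 15 bp
  [191,198): 7 bp
  [198,208): 10 bp
  [208,217): 9 bp
  [217,222): 5 bp
  [222,240): 18 bp
  [240,250): 10 bp
  [250,254): 4 bp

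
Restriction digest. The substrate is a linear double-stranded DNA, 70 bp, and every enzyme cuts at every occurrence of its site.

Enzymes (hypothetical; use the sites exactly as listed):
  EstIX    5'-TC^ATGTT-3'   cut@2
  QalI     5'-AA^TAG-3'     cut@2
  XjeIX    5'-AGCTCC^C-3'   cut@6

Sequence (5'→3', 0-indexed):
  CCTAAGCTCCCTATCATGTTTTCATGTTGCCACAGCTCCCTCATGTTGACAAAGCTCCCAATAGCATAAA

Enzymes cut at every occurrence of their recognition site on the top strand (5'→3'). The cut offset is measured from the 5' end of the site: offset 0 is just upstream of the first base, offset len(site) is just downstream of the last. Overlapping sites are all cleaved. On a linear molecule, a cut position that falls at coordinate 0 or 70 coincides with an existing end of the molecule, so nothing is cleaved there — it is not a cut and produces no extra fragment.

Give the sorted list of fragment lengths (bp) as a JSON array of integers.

[3,3,5,8,9,10,16,16]

Scan for sites:
  EstIX TCATGTT/2: at [13, 21, 40] ⇒ [15, 23, 42]
  QalI AATAG/2: at [59] ⇒ [61]
  XjeIX AGCTCCC/6: at [4, 33, 52] ⇒ [10, 39, 58]

Pooled cuts: [10, 15, 23, 39, 42, 58, 61]

Fragments:
  [0,10): 10 bp
  [10,15): 5 bp
  [15,23): 8 bp
  [23,39): 16 bp
  [39,42): 3 bp
  [42,58): 16 bp
  [58,61): 3 bp
  [61,70): 9 bp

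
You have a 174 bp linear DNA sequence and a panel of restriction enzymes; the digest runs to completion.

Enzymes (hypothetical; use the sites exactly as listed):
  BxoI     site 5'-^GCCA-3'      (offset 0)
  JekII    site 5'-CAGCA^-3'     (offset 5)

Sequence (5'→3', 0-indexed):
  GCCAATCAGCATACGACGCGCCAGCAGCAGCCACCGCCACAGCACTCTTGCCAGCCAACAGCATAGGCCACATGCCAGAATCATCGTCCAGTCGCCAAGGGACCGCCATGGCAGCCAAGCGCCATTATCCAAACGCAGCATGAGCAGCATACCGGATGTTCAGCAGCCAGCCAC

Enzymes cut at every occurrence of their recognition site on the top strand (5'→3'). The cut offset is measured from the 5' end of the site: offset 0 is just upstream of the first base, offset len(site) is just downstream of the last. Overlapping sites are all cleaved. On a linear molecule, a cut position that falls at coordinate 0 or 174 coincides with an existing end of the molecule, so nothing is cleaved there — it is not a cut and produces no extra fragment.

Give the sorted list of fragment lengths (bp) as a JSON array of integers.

Scan for sites:
  BxoI GCCA/0: at [0, 19, 29, 35, 49, 53, 66, 73, 93, 104, 113, 120, 165, 169] ⇒ [19, 29, 35, 49, 53, 66, 73, 93, 104, 113, 120, 165, 169] (position 0 is a terminus of the linear molecule — no cut)
  JekII CAGCA/5: at [6, 21, 24, 39, 58, 135, 144, 160] ⇒ [11, 26, 29, 44, 63, 140, 149, 165]

All cut coordinates (distinct, sorted): [11, 19, 26, 29, 35, 44, 49, 53, 63, 66, 73, 93, 104, 113, 120, 140, 149, 165, 169]

Fragment lengths:
  [0,11): 11 bp
  [11,19): 8 bp
  [19,26): 7 bp
  [26,29): 3 bp
  [29,35): 6 bp
  [35,44): 9 bp
  [44,49): 5 bp
  [49,53): 4 bp
  [53,63): 10 bp
  [63,66): 3 bp
  [66,73): 7 bp
  [73,93): 20 bp
  [93,104): 11 bp
  [104,113): 9 bp
  [113,120): 7 bp
  [120,140): 20 bp
  [140,149): 9 bp
  [149,165): 16 bp
  [165,169): 4 bp
  [169,174): 5 bp

[3,3,4,4,5,5,6,7,7,7,8,9,9,9,10,11,11,16,20,20]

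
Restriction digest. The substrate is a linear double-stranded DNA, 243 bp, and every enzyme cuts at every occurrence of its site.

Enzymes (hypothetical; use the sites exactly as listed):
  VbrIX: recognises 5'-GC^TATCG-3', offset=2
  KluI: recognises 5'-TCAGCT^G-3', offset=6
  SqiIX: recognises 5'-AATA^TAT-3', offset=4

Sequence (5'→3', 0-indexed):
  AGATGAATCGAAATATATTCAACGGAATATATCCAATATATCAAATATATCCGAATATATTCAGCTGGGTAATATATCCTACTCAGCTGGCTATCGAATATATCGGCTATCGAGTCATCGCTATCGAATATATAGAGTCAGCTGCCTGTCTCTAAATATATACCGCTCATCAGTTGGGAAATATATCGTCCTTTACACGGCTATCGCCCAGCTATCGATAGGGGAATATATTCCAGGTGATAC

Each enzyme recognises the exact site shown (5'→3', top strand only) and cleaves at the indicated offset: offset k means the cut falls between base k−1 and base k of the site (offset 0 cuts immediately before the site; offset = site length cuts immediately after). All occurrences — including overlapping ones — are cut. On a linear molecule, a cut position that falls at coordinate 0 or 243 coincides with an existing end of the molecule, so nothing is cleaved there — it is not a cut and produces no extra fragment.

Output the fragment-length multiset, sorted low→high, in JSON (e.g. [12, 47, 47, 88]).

Scan for sites:
  VbrIX GCTATCG/2: at [89, 105, 119, 199, 210] ⇒ [91, 107, 121, 201, 212]
  KluI TCAGCTG/6: at [60, 82, 137] ⇒ [66, 88, 143]
  SqiIX AATATAT/4: at [11, 25, 34, 43, 53, 70, 96, 126, 154, 179, 224] ⇒ [15, 29, 38, 47, 57, 74, 100, 130, 158, 183, 228]

All cut coordinates (distinct, sorted): [15, 29, 38, 47, 57, 66, 74, 88, 91, 100, 107, 121, 130, 143, 158, 183, 201, 212, 228]

Fragments:
  [0,15): 15 bp
  [15,29): 14 bp
  [29,38): 9 bp
  [38,47): 9 bp
  [47,57): 10 bp
  [57,66): 9 bp
  [66,74): 8 bp
  [74,88): 14 bp
  [88,91): 3 bp
  [91,100): 9 bp
  [100,107): 7 bp
  [107,121): 14 bp
  [121,130): 9 bp
  [130,143): 13 bp
  [143,158): 15 bp
  [158,183): 25 bp
  [183,201): 18 bp
  [201,212): 11 bp
  [212,228): 16 bp
  [228,243): 15 bp

[3,7,8,9,9,9,9,9,10,11,13,14,14,14,15,15,15,16,18,25]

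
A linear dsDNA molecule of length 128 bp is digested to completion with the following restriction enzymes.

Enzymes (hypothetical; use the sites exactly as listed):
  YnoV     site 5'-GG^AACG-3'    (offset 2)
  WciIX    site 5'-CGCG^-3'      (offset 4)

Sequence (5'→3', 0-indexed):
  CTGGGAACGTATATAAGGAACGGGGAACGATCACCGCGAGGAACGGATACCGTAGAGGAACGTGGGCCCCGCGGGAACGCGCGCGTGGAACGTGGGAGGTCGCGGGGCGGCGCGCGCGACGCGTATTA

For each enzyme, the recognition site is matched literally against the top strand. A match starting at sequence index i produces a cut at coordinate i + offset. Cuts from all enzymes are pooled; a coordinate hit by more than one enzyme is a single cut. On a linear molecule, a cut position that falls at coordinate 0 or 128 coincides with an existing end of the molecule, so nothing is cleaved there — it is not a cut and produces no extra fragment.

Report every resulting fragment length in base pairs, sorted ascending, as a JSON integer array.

[2,2,2,2,2,3,3,5,5,5,6,7,10,13,13,15,16,17]

Site scan:
  YnoV (GGAACG, off=2): starts [3, 16, 23, 39, 56, 73, 86] → cuts [5, 18, 25, 41, 58, 75, 88]
  WciIX (CGCG, off=4): starts [34, 69, 77, 79, 81, 100, 110, 112, 114, 119] → cuts [38, 73, 81, 83, 85, 104, 114, 116, 118, 123]

Pooled cuts: [5, 18, 25, 38, 41, 58, 73, 75, 81, 83, 85, 88, 104, 114, 116, 118, 123]

Fragment lengths:
  [0,5): 5 bp
  [5,18): 13 bp
  [18,25): 7 bp
  [25,38): 13 bp
  [38,41): 3 bp
  [41,58): 17 bp
  [58,73): 15 bp
  [73,75): 2 bp
  [75,81): 6 bp
  [81,83): 2 bp
  [83,85): 2 bp
  [85,88): 3 bp
  [88,104): 16 bp
  [104,114): 10 bp
  [114,116): 2 bp
  [116,118): 2 bp
  [118,123): 5 bp
  [123,128): 5 bp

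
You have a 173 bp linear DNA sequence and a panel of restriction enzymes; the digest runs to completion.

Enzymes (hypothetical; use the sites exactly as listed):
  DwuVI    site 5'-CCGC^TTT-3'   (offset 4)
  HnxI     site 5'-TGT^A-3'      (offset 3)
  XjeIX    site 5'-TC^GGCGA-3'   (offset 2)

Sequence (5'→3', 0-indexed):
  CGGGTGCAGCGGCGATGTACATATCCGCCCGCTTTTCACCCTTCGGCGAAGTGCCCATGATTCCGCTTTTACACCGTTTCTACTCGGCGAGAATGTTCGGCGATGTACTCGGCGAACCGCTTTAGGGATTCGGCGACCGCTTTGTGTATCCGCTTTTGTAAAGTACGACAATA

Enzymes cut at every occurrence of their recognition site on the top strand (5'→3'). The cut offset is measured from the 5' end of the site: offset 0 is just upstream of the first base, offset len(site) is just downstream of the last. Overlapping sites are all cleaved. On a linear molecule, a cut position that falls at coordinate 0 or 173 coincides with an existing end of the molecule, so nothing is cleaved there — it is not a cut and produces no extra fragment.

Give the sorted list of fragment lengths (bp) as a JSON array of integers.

[4,6,6,7,8,9,10,11,12,13,14,14,18,19,22]

Scan for sites:
  DwuVI CCGCTTT/4: at [28, 62, 116, 136, 149] ⇒ [32, 66, 120, 140, 153]
  HnxI TGTA/3: at [15, 103, 144, 156] ⇒ [18, 106, 147, 159]
  XjeIX TCGGCGA/2: at [42, 83, 96, 108, 129] ⇒ [44, 85, 98, 110, 131]

Pooled cuts: [18, 32, 44, 66, 85, 98, 106, 110, 120, 131, 140, 147, 153, 159]

Fragments:
  [0,18): 18 bp
  [18,32): 14 bp
  [32,44): 12 bp
  [44,66): 22 bp
  [66,85): 19 bp
  [85,98): 13 bp
  [98,106): 8 bp
  [106,110): 4 bp
  [110,120): 10 bp
  [120,131): 11 bp
  [131,140): 9 bp
  [140,147): 7 bp
  [147,153): 6 bp
  [153,159): 6 bp
  [159,173): 14 bp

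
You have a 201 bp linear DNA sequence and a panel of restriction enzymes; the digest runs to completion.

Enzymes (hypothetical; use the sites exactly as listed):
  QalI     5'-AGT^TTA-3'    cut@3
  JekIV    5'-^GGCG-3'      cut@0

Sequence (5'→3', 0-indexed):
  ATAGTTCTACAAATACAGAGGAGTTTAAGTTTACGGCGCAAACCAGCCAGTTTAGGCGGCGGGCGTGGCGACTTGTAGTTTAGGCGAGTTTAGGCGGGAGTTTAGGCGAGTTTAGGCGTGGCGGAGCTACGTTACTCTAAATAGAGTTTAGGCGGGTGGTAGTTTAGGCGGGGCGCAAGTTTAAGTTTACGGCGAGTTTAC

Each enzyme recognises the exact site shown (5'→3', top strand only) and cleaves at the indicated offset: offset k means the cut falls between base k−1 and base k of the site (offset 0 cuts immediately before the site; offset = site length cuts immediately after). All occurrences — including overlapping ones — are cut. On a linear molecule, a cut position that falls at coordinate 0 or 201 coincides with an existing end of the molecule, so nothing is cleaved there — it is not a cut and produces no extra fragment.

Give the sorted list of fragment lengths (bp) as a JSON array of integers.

Per-enzyme occurrences:
  QalI AGTTTA/3: at [21, 27, 48, 76, 86, 98, 108, 144, 160, 177, 183, 194] ⇒ [24, 30, 51, 79, 89, 101, 111, 147, 163, 180, 186, 197]
  JekIV GGCG/0: at [34, 54, 57, 61, 66, 82, 92, 104, 114, 119, 150, 166, 171, 190] ⇒ [34, 54, 57, 61, 66, 82, 92, 104, 114, 119, 150, 166, 171, 190]

All cut coordinates (distinct, sorted): [24, 30, 34, 51, 54, 57, 61, 66, 79, 82, 89, 92, 101, 104, 111, 114, 119, 147, 150, 163, 166, 171, 180, 186, 190, 197]

Fragments:
  [0,24): 24 bp
  [24,30): 6 bp
  [30,34): 4 bp
  [34,51): 17 bp
  [51,54): 3 bp
  [54,57): 3 bp
  [57,61): 4 bp
  [61,66): 5 bp
  [66,79): 13 bp
  [79,82): 3 bp
  [82,89): 7 bp
  [89,92): 3 bp
  [92,101): 9 bp
  [101,104): 3 bp
  [104,111): 7 bp
  [111,114): 3 bp
  [114,119): 5 bp
  [119,147): 28 bp
  [147,150): 3 bp
  [150,163): 13 bp
  [163,166): 3 bp
  [166,171): 5 bp
  [171,180): 9 bp
  [180,186): 6 bp
  [186,190): 4 bp
  [190,197): 7 bp
  [197,201): 4 bp

[3,3,3,3,3,3,3,3,4,4,4,4,5,5,5,6,6,7,7,7,9,9,13,13,17,24,28]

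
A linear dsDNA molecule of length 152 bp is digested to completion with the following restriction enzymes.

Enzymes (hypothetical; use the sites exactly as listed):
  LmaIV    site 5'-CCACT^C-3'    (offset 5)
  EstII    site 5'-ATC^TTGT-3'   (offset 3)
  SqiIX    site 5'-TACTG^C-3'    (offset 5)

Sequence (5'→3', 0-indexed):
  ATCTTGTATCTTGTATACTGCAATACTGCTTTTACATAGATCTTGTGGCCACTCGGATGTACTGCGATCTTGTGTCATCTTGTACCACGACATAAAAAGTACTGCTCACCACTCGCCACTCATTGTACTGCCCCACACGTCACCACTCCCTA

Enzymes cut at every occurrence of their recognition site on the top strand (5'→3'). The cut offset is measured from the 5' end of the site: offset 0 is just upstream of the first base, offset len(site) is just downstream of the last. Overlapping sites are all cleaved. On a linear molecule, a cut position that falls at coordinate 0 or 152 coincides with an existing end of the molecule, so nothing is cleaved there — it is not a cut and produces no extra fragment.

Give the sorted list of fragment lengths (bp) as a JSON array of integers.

Site scan:
  LmaIV (CCACTC, off=5): starts [48, 108, 115, 142] → cuts [53, 113, 120, 147]
  EstII (ATCTTGT, off=3): starts [0, 7, 39, 66, 76] → cuts [3, 10, 42, 69, 79]
  SqiIX (TACTGC, off=5): starts [15, 23, 59, 99, 125] → cuts [20, 28, 64, 104, 130]

Pooled cuts: [3, 10, 20, 28, 42, 53, 64, 69, 79, 104, 113, 120, 130, 147]

Fragment lengths:
  [0,3): 3 bp
  [3,10): 7 bp
  [10,20): 10 bp
  [20,28): 8 bp
  [28,42): 14 bp
  [42,53): 11 bp
  [53,64): 11 bp
  [64,69): 5 bp
  [69,79): 10 bp
  [79,104): 25 bp
  [104,113): 9 bp
  [113,120): 7 bp
  [120,130): 10 bp
  [130,147): 17 bp
  [147,152): 5 bp

[3,5,5,7,7,8,9,10,10,10,11,11,14,17,25]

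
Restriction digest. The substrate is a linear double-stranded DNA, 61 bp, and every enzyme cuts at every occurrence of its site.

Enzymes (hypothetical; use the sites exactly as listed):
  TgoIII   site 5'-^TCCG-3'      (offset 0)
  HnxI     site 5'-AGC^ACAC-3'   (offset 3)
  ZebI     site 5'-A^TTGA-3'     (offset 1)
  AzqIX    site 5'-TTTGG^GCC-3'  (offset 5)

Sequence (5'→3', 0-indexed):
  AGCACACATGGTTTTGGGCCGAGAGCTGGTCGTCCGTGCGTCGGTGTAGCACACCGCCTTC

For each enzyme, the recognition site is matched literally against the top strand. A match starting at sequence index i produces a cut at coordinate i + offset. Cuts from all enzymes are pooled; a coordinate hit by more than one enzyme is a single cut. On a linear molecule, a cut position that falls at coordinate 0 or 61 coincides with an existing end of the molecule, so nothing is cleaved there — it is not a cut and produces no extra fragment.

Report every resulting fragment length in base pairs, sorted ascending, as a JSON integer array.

[3,11,14,15,18]

Per-enzyme occurrences:
  TgoIII (TCCG, off=0): starts [32] → cuts [32]
  HnxI (AGCACAC, off=3): starts [0, 47] → cuts [3, 50]
  ZebI (ATTGA, off=1): no sites
  AzqIX (TTTGGGCC, off=5): starts [12] → cuts [17]

All cut coordinates (distinct, sorted): [3, 17, 32, 50]

Fragments:
  [0,3): 3 bp
  [3,17): 14 bp
  [17,32): 15 bp
  [32,50): 18 bp
  [50,61): 11 bp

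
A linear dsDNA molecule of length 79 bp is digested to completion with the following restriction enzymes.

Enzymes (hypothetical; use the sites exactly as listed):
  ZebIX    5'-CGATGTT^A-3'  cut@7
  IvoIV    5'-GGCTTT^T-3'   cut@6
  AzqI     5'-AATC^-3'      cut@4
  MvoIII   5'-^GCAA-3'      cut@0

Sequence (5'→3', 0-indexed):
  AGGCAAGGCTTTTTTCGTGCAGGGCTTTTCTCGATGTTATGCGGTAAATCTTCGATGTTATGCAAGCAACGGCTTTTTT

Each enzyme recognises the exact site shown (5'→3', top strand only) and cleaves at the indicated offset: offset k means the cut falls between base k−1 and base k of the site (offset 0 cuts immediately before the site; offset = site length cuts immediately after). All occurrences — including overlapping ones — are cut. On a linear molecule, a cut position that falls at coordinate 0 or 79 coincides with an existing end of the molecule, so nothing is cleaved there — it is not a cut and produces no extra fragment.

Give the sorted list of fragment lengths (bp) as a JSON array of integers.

Per-enzyme occurrences:
  ZebIX CGATGTTA/7: at [31, 52] ⇒ [38, 59]
  IvoIV GGCTTTT/6: at [6, 22, 70] ⇒ [12, 28, 76]
  AzqI AATC/4: at [46] ⇒ [50]
  MvoIII GCAA/0: at [2, 61, 65] ⇒ [2, 61, 65]

All cut coordinates (distinct, sorted): [2, 12, 28, 38, 50, 59, 61, 65, 76]

Fragments:
  [0,2): 2 bp
  [2,12): 10 bp
  [12,28): 16 bp
  [28,38): 10 bp
  [38,50): 12 bp
  [50,59): 9 bp
  [59,61): 2 bp
  [61,65): 4 bp
  [65,76): 11 bp
  [76,79): 3 bp

[2,2,3,4,9,10,10,11,12,16]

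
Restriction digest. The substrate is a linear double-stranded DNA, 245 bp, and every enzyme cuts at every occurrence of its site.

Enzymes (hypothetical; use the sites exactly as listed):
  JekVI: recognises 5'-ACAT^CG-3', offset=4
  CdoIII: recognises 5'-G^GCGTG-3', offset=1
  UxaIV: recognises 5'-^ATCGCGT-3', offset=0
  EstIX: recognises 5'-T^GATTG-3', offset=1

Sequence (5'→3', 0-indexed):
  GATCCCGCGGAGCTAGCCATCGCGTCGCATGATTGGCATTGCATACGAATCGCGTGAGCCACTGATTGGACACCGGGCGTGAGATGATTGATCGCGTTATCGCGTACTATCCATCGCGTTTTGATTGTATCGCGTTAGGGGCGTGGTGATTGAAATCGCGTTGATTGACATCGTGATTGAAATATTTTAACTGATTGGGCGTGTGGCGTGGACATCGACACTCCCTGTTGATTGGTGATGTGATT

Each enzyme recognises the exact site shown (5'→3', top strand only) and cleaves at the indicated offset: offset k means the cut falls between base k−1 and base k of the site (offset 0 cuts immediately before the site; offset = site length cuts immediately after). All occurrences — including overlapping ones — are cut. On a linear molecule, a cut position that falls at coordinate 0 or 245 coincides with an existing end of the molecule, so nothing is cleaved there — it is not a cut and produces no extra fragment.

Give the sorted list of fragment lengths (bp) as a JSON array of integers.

Scan for sites:
  JekVI ACATCG/4: at [167, 211] ⇒ [171, 215]
  CdoIII GGCGTG/1: at [75, 139, 197, 204] ⇒ [76, 140, 198, 205]
  UxaIV ATCGCGT/0: at [18, 48, 90, 98, 112, 128, 154] ⇒ [18, 48, 90, 98, 112, 128, 154]
  EstIX TGATTG/1: at [29, 62, 84, 121, 146, 161, 173, 191, 228] ⇒ [30, 63, 85, 122, 147, 162, 174, 192, 229]

All cut coordinates (distinct, sorted): [18, 30, 48, 63, 76, 85, 90, 98, 112, 122, 128, 140, 147, 154, 162, 171, 174, 192, 198, 205, 215, 229]

Fragments:
  [0,18): 18 bp
  [18,30): 12 bp
  [30,48): 18 bp
  [48,63): 15 bp
  [63,76): 13 bp
  [76,85): 9 bp
  [85,90): 5 bp
  [90,98): 8 bp
  [98,112): 14 bp
  [112,122): 10 bp
  [122,128): 6 bp
  [128,140): 12 bp
  [140,147): 7 bp
  [147,154): 7 bp
  [154,162): 8 bp
  [162,171): 9 bp
  [171,174): 3 bp
  [174,192): 18 bp
  [192,198): 6 bp
  [198,205): 7 bp
  [205,215): 10 bp
  [215,229): 14 bp
  [229,245): 16 bp

[3,5,6,6,7,7,7,8,8,9,9,10,10,12,12,13,14,14,15,16,18,18,18]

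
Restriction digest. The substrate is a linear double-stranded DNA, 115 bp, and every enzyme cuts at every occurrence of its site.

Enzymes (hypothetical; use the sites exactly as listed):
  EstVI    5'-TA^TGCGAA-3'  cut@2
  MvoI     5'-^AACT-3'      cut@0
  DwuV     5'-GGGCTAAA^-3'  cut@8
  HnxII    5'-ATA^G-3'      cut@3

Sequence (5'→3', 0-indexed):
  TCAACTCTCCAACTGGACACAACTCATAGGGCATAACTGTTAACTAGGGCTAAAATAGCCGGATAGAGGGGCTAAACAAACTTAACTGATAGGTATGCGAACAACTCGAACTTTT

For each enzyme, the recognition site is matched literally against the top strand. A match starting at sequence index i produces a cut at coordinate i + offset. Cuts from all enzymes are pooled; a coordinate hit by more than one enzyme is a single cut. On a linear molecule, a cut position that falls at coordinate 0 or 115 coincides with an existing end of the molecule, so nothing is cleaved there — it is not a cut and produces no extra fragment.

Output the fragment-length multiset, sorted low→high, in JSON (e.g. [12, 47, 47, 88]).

Per-enzyme occurrences:
  EstVI TATGCGAA/2: at [93] ⇒ [95]
  MvoI AACT/0: at [2, 10, 20, 34, 41, 78, 83, 102, 108] ⇒ [2, 10, 20, 34, 41, 78, 83, 102, 108]
  DwuV GGGCTAAA/8: at [46, 68] ⇒ [54, 76]
  HnxII ATAG/3: at [25, 54, 62, 88] ⇒ [28, 57, 65, 91]

All cut coordinates (distinct, sorted): [2, 10, 20, 28, 34, 41, 54, 57, 65, 76, 78, 83, 91, 95, 102, 108]

Fragment lengths:
  [0,2): 2 bp
  [2,10): 8 bp
  [10,20): 10 bp
  [20,28): 8 bp
  [28,34): 6 bp
  [34,41): 7 bp
  [41,54): 13 bp
  [54,57): 3 bp
  [57,65): 8 bp
  [65,76): 11 bp
  [76,78): 2 bp
  [78,83): 5 bp
  [83,91): 8 bp
  [91,95): 4 bp
  [95,102): 7 bp
  [102,108): 6 bp
  [108,115): 7 bp

[2,2,3,4,5,6,6,7,7,7,8,8,8,8,10,11,13]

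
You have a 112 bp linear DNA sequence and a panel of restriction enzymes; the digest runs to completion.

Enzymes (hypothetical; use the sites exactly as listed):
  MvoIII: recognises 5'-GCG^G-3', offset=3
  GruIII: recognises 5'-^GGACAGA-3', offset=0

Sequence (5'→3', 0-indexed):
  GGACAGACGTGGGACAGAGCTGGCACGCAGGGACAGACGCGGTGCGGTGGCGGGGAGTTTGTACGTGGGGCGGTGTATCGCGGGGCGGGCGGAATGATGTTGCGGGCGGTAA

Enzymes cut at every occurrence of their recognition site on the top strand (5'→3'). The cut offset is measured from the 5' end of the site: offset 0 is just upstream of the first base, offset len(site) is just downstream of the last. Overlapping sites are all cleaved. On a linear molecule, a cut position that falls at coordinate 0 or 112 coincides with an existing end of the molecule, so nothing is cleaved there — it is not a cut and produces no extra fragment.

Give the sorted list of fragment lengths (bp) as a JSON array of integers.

[4,4,4,5,5,6,10,11,11,13,19,20]

Scan for sites:
  MvoIII GCGG/3: at [38, 43, 49, 69, 79, 84, 88, 101, 105] ⇒ [41, 46, 52, 72, 82, 87, 91, 104, 108]
  GruIII GGACAGA/0: at [0, 11, 30] ⇒ [11, 30] (position 0 is a terminus of the linear molecule — no cut)

Pooled cuts: [11, 30, 41, 46, 52, 72, 82, 87, 91, 104, 108]

Fragment lengths:
  [0,11): 11 bp
  [11,30): 19 bp
  [30,41): 11 bp
  [41,46): 5 bp
  [46,52): 6 bp
  [52,72): 20 bp
  [72,82): 10 bp
  [82,87): 5 bp
  [87,91): 4 bp
  [91,104): 13 bp
  [104,108): 4 bp
  [108,112): 4 bp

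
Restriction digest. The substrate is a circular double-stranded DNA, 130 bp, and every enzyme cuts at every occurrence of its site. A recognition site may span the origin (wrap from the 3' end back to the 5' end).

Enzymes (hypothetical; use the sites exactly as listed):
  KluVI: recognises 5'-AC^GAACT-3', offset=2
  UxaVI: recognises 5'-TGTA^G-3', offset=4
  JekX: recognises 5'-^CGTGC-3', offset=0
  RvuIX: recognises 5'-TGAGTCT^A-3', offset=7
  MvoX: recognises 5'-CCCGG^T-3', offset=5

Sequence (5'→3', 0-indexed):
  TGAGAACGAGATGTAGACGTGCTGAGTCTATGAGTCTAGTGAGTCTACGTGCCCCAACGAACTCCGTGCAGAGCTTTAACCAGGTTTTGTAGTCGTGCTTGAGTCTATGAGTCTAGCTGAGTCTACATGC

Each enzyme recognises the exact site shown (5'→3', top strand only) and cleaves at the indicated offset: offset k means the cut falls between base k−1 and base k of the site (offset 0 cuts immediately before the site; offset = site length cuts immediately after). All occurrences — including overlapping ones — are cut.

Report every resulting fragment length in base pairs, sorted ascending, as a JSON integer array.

Per-enzyme occurrences:
  KluVI ACGAACT/2: at [56] ⇒ [58]
  UxaVI TGTAG/4: at [11, 87] ⇒ [15, 91]
  JekX CGTGC/0: at [17, 47, 64, 93] ⇒ [17, 47, 64, 93]
  RvuIX TGAGTCTA/7: at [22, 30, 39, 99, 107, 117] ⇒ [29, 37, 46, 106, 114, 124]
  MvoX (CCCGGT, off=5): no sites

Pooled cuts: [15, 17, 29, 37, 46, 47, 58, 64, 91, 93, 106, 114, 124]

Fragment lengths:
  15→17: 2 bp
  17→29: 12 bp
  29→37: 8 bp
  37→46: 9 bp
  46→47: 1 bp
  47→58: 11 bp
  58→64: 6 bp
  64→91: 27 bp
  91→93: 2 bp
  93→106: 13 bp
  106→114: 8 bp
  114→124: 10 bp
  124→15 (wrap): 130-124+15 = 21 bp

[1,2,2,6,8,8,9,10,11,12,13,21,27]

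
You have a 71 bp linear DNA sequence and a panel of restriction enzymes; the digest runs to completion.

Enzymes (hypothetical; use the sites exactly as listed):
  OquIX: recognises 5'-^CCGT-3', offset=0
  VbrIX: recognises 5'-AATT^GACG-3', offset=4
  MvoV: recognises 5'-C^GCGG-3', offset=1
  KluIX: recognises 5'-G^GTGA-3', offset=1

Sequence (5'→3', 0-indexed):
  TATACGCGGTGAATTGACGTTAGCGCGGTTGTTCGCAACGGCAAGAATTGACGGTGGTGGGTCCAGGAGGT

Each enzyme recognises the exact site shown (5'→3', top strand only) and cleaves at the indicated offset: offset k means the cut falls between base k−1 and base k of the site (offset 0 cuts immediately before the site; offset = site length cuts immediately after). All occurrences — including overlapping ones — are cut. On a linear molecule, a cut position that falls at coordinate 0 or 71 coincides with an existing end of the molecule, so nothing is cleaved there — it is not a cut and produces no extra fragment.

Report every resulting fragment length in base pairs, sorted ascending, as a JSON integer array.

[3,5,7,9,22,25]

Per-enzyme occurrences:
  OquIX (CCGT, off=0): no sites
  VbrIX AATTGACG/4: at [11, 45] ⇒ [15, 49]
  MvoV CGCGG/1: at [4, 23] ⇒ [5, 24]
  KluIX GGTGA/1: at [7] ⇒ [8]

All cut coordinates (distinct, sorted): [5, 8, 15, 24, 49]

Fragment lengths:
  [0,5): 5 bp
  [5,8): 3 bp
  [8,15): 7 bp
  [15,24): 9 bp
  [24,49): 25 bp
  [49,71): 22 bp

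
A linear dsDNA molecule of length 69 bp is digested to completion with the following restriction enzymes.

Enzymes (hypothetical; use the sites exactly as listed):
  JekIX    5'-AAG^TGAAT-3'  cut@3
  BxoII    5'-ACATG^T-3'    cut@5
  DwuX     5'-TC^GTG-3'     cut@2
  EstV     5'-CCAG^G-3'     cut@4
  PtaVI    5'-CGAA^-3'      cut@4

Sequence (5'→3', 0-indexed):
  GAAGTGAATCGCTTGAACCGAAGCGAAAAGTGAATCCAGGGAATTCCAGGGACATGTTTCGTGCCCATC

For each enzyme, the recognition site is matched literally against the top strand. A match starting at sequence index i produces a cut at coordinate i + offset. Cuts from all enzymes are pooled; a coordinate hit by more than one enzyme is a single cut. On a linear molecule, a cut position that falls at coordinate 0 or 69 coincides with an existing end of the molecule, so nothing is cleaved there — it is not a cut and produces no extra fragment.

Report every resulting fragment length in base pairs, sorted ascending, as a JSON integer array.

Per-enzyme occurrences:
  JekIX AAGTGAAT/3: at [1, 27] ⇒ [4, 30]
  BxoII ACATGT/5: at [51] ⇒ [56]
  DwuX TCGTG/2: at [58] ⇒ [60]
  EstV CCAGG/4: at [35, 45] ⇒ [39, 49]
  PtaVI CGAA/4: at [18, 23] ⇒ [22, 27]

Pooled cuts: [4, 22, 27, 30, 39, 49, 56, 60]

Fragment lengths:
  [0,4): 4 bp
  [4,22): 18 bp
  [22,27): 5 bp
  [27,30): 3 bp
  [30,39): 9 bp
  [39,49): 10 bp
  [49,56): 7 bp
  [56,60): 4 bp
  [60,69): 9 bp

[3,4,4,5,7,9,9,10,18]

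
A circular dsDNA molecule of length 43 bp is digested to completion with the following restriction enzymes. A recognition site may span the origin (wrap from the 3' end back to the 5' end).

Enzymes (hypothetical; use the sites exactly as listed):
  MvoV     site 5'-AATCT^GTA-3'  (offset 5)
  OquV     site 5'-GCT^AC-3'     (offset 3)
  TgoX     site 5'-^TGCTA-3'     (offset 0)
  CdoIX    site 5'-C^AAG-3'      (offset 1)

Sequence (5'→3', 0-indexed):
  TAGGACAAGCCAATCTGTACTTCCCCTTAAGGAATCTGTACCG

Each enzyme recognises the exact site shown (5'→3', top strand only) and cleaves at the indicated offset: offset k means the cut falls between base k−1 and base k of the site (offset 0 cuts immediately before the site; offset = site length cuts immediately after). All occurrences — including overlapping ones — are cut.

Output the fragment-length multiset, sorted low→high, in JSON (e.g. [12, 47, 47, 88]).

Per-enzyme occurrences:
  MvoV AATCTGTA/5: at [11, 32] ⇒ [16, 37]
  OquV (GCTAC, off=3): no sites
  TgoX (TGCTA, off=0): no sites
  CdoIX CAAG/1: at [5] ⇒ [6]

Pooled cuts: [6, 16, 37]

Fragment lengths:
  6→16: 10 bp
  16→37: 21 bp
  37→6 (wrap): 43-37+6 = 12 bp

[10,12,21]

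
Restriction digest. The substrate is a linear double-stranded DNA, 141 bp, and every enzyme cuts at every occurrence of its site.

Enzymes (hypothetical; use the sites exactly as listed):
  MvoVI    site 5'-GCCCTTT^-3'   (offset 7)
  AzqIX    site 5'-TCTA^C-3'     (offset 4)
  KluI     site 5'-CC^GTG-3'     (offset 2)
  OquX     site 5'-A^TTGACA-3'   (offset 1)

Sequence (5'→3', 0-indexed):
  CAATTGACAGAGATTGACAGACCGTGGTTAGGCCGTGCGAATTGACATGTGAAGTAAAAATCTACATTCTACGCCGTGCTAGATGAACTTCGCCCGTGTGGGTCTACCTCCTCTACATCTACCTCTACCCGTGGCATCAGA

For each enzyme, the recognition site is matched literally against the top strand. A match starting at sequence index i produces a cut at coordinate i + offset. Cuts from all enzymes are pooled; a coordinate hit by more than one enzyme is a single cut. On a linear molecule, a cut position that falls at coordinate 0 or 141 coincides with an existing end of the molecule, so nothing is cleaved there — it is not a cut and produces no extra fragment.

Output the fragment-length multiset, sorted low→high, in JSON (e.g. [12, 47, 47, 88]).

Scan for sites:
  MvoVI (GCCCTTT, off=7): no sites
  AzqIX TCTAC/4: at [60, 67, 102, 111, 117, 123] ⇒ [64, 71, 106, 115, 121, 127]
  KluI CCGTG/2: at [21, 32, 73, 93, 128] ⇒ [23, 34, 75, 95, 130]
  OquX ATTGACA/1: at [2, 12, 40] ⇒ [3, 13, 41]

Pooled cuts: [3, 13, 23, 34, 41, 64, 71, 75, 95, 106, 115, 121, 127, 130]

Fragments:
  [0,3): 3 bp
  [3,13): 10 bp
  [13,23): 10 bp
  [23,34): 11 bp
  [34,41): 7 bp
  [41,64): 23 bp
  [64,71): 7 bp
  [71,75): 4 bp
  [75,95): 20 bp
  [95,106): 11 bp
  [106,115): 9 bp
  [115,121): 6 bp
  [121,127): 6 bp
  [127,130): 3 bp
  [130,141): 11 bp

[3,3,4,6,6,7,7,9,10,10,11,11,11,20,23]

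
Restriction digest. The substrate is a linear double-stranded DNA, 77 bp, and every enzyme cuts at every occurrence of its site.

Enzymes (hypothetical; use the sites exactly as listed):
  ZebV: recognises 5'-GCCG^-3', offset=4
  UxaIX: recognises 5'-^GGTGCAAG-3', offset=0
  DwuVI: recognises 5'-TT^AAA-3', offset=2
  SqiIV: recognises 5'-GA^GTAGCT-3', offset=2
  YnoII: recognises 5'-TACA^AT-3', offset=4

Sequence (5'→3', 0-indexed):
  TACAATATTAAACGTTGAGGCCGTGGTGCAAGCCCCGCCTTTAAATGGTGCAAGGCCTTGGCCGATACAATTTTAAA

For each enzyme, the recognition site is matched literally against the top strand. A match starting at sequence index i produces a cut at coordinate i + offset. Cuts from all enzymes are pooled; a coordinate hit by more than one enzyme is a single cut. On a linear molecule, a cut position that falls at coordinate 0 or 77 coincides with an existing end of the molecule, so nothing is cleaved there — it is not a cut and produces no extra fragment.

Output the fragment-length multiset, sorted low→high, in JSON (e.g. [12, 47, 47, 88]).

[1,3,4,4,5,5,5,14,18,18]

Per-enzyme occurrences:
  ZebV (GCCG, off=4): starts [19, 60] → cuts [23, 64]
  UxaIX (GGTGCAAG, off=0): starts [24, 46] → cuts [24, 46]
  DwuVI (TTAAA, off=2): starts [7, 40, 72] → cuts [9, 42, 74]
  SqiIV (GAGTAGCT, off=2): no sites
  YnoII (TACAAT, off=4): starts [0, 65] → cuts [4, 69]

Pooled cuts: [4, 9, 23, 24, 42, 46, 64, 69, 74]

Fragments:
  [0,4): 4 bp
  [4,9): 5 bp
  [9,23): 14 bp
  [23,24): 1 bp
  [24,42): 18 bp
  [42,46): 4 bp
  [46,64): 18 bp
  [64,69): 5 bp
  [69,74): 5 bp
  [74,77): 3 bp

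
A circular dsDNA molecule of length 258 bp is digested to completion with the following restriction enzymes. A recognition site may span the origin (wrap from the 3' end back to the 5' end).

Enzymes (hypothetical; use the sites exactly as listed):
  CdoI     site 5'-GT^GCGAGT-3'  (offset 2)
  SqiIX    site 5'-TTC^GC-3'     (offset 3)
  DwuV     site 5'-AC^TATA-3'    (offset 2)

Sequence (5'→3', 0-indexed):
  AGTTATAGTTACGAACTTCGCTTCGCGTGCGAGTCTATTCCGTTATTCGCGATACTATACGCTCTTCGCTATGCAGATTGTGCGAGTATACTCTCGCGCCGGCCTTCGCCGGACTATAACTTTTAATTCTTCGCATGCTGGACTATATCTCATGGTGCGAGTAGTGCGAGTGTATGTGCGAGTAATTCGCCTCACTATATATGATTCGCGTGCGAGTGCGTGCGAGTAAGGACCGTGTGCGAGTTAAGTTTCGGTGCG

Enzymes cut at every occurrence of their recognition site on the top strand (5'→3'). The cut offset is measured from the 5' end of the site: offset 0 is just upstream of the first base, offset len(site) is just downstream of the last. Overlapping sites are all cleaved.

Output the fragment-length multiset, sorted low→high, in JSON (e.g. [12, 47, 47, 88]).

Per-enzyme occurrences:
  CdoI (GTGCGAGT, off=2): starts [26, 79, 154, 163, 175, 209, 219, 236, 253] → cuts [28, 81, 156, 165, 177, 211, 221, 238, 255]
  SqiIX (TTCGC, off=3): starts [16, 21, 45, 64, 104, 129, 185, 204] → cuts [19, 24, 48, 67, 107, 132, 188, 207]
  DwuV (ACTATA, off=2): starts [53, 112, 141, 193] → cuts [55, 114, 143, 195]

Pooled cuts: [19, 24, 28, 48, 55, 67, 81, 107, 114, 132, 143, 156, 165, 177, 188, 195, 207, 211, 221, 238, 255]

Fragment lengths:
  19→24: 5 bp
  24→28: 4 bp
  28→48: 20 bp
  48→55: 7 bp
  55→67: 12 bp
  67→81: 14 bp
  81→107: 26 bp
  107→114: 7 bp
  114→132: 18 bp
  132→143: 11 bp
  143→156: 13 bp
  156→165: 9 bp
  165→177: 12 bp
  177→188: 11 bp
  188→195: 7 bp
  195→207: 12 bp
  207→211: 4 bp
  211→221: 10 bp
  221→238: 17 bp
  238→255: 17 bp
  255→19 (wrap): 258-255+19 = 22 bp

[4,4,5,7,7,7,9,10,11,11,12,12,12,13,14,17,17,18,20,22,26]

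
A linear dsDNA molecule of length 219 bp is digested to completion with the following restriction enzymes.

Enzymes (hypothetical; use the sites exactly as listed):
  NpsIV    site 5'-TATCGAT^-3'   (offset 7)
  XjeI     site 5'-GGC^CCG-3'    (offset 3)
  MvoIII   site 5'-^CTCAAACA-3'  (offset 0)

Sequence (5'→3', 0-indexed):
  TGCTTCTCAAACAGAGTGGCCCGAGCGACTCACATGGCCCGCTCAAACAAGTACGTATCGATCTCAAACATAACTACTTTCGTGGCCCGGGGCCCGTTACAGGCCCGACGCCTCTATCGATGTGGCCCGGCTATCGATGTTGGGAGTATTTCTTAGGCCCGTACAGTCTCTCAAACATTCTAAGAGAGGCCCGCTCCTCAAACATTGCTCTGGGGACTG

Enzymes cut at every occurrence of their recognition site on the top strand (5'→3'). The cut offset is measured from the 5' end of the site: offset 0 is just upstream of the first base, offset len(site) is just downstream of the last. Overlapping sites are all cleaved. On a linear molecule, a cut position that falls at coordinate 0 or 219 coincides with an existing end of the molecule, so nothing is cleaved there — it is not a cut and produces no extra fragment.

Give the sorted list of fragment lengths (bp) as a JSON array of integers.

[3,5,5,6,7,11,11,12,15,17,18,20,21,21,23,24]

Scan for sites:
  NpsIV TATCGAT/7: at [55, 114, 131] ⇒ [62, 121, 138]
  XjeI GGCCCG/3: at [17, 35, 83, 90, 101, 123, 155, 187] ⇒ [20, 38, 86, 93, 104, 126, 158, 190]
  MvoIII CTCAAACA/0: at [5, 41, 62, 169, 196] ⇒ [5, 41, 62, 169, 196]

All cut coordinates (distinct, sorted): [5, 20, 38, 41, 62, 86, 93, 104, 121, 126, 138, 158, 169, 190, 196]

Fragments:
  [0,5): 5 bp
  [5,20): 15 bp
  [20,38): 18 bp
  [38,41): 3 bp
  [41,62): 21 bp
  [62,86): 24 bp
  [86,93): 7 bp
  [93,104): 11 bp
  [104,121): 17 bp
  [121,126): 5 bp
  [126,138): 12 bp
  [138,158): 20 bp
  [158,169): 11 bp
  [169,190): 21 bp
  [190,196): 6 bp
  [196,219): 23 bp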